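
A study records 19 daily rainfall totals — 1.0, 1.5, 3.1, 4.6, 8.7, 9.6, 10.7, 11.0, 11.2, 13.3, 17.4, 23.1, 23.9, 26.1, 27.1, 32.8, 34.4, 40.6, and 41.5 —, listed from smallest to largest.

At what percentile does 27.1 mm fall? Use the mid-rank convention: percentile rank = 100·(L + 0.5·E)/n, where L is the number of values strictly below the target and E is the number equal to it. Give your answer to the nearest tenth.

Count below 27.1: L = 14; count equal: E = 1; n = 19.
Percentile rank = 100·(14 + 0.5·1)/19 = 100·14.5/19 = 76.32.

76.3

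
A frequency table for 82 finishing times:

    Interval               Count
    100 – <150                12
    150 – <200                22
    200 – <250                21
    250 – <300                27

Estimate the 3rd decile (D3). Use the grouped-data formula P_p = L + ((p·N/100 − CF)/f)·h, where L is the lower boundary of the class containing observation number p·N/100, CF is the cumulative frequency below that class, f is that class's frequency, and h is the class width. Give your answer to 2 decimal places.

178.64

N = 82; target position k = 30/100 · 82 = 24.6.
Cumulative frequencies: 12, 34, 55, 82.
Observation 24.6 falls in the class 150 – <200.
L = 150, CF = 12, f = 22, h = 50.
P30 = 150 + ((24.6 − 12)/22)·50 = 150 + 28.6364 = 178.636.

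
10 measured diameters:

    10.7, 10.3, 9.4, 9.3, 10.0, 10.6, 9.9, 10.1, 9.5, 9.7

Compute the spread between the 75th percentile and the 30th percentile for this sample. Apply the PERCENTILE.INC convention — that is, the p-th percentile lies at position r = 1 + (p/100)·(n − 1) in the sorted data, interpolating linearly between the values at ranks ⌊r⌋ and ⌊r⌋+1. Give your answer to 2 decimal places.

Sorted: 9.3, 9.4, 9.5, 9.7, 9.9, 10.0, 10.1, 10.3, 10.6, 10.7.
n = 10.
P30: r = 3.7; ranks 3–4 are 9.5, 9.7; interpolating gives 9.64.
P75: r = 7.75; ranks 7–8 are 10.1, 10.3; interpolating gives 10.25.
Difference: 10.25 − 9.64 = 0.61.

0.61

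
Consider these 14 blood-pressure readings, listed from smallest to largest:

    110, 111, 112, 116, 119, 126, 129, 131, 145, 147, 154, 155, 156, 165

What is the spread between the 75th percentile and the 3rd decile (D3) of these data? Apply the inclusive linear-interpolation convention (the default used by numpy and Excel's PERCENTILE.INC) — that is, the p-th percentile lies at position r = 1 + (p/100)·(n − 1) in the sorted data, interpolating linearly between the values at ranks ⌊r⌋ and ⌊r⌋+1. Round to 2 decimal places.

n = 14.
P30: r = 4.9; ranks 4–5 are 116, 119; interpolating gives 118.7.
P75: r = 10.75; ranks 10–11 are 147, 154; interpolating gives 152.25.
Difference: 152.25 − 118.7 = 33.55.

33.55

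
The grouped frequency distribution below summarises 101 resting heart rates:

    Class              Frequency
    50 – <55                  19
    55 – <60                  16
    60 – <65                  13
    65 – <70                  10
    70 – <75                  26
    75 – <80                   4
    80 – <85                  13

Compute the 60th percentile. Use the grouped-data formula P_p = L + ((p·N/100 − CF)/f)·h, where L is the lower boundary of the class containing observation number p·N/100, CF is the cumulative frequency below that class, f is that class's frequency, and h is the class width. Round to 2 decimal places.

N = 101; target position k = 60/100 · 101 = 60.6.
Cumulative frequencies: 19, 35, 48, 58, 84, 88, 101.
Observation 60.6 falls in the class 70 – <75.
L = 70, CF = 58, f = 26, h = 5.
P60 = 70 + ((60.6 − 58)/26)·5 = 70 + 0.5 = 70.5.

70.50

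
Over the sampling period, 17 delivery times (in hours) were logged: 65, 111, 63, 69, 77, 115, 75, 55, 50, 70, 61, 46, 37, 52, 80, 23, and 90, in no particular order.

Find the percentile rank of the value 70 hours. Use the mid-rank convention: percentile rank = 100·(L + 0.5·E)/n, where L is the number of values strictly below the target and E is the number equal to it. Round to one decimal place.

Sorted: 23, 37, 46, 50, 52, 55, 61, 63, 65, 69, 70, 75, 77, 80, 90, 111, 115.
Count below 70: L = 10; count equal: E = 1; n = 17.
Percentile rank = 100·(10 + 0.5·1)/17 = 100·10.5/17 = 61.76.

61.8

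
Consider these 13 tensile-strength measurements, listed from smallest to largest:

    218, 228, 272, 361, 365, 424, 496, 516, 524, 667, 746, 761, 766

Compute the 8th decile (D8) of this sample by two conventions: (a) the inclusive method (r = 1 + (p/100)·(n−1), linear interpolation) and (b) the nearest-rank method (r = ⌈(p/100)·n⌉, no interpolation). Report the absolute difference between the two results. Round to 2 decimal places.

n = 13.
(a) r = 10.6; between ranks 10 (667) and 11 (746): 714.4.
(b) the nearest-rank method: rank 11 → 746.
|714.4 − 746| = 31.6.

31.60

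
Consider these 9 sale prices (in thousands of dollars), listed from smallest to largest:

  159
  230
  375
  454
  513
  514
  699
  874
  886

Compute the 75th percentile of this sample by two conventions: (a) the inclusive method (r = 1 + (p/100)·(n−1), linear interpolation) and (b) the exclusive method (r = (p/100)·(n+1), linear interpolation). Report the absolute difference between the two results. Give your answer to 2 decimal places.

87.50

n = 9.
(a) r = 7 → value at rank 7 = 699.
(b) r = 7.5; between ranks 7 (699) and 8 (874): 786.5.
|699 − 786.5| = 87.5.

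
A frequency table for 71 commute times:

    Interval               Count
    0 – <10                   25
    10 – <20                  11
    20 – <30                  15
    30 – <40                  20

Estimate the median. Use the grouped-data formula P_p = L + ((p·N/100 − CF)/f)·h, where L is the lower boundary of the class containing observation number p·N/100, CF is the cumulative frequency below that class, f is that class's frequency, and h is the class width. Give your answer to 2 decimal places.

19.55

N = 71; target position k = 50/100 · 71 = 35.5.
Cumulative frequencies: 25, 36, 51, 71.
Observation 35.5 falls in the class 10 – <20.
L = 10, CF = 25, f = 11, h = 10.
P50 = 10 + ((35.5 − 25)/11)·10 = 10 + 9.54545 = 19.5455.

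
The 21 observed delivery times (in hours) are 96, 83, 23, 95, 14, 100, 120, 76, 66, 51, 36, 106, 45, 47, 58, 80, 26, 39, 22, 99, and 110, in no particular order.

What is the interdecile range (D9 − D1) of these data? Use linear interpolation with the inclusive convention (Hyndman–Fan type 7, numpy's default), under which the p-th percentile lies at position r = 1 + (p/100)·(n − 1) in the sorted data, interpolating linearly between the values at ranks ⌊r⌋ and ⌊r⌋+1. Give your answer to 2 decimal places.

Sorted: 14, 22, 23, 26, 36, 39, 45, 47, 51, 58, 66, 76, 80, 83, 95, 96, 99, 100, 106, 110, 120.
n = 21.
P10: r = 3 (integer) → 23.
P90: r = 19 (integer) → 106.
Difference: 106 − 23 = 83.

83.00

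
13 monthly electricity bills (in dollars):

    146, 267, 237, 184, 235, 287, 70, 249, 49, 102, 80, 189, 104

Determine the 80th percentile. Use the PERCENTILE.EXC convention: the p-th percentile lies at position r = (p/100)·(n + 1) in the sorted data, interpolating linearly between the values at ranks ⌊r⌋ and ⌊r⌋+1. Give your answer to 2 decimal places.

Sorted: 49, 70, 80, 102, 104, 146, 184, 189, 235, 237, 249, 267, 287.
n = 13.
r = (80/100)·(13 + 1) = 11.2.
Rank 11 is 249 and rank 12 is 267.
Interpolate: 249 + 0.2·(267 − 249) = 249 + 0.2·18 = 252.6.

252.60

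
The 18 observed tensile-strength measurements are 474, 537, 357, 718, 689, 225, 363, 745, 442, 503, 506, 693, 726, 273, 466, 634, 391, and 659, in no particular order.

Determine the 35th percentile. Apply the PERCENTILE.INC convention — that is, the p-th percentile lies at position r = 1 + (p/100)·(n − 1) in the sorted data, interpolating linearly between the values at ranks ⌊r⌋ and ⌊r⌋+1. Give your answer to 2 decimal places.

Sorted: 225, 273, 357, 363, 391, 442, 466, 474, 503, 506, 537, 634, 659, 689, 693, 718, 726, 745.
n = 18.
r = 1 + (35/100)·(18 − 1) = 1 + 5.95 = 6.95.
Rank 6 is 442 and rank 7 is 466.
Interpolate: 442 + 0.95·(466 − 442) = 442 + 0.95·24 = 464.8.

464.80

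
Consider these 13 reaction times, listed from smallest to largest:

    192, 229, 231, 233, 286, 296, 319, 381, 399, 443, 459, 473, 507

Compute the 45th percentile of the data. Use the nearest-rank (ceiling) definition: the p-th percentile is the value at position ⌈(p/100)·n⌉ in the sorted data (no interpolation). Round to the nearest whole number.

n = 13.
Position = ⌈45/100 · 13⌉ = ⌈5.85⌉ = 6.
The value at rank 6 is 296.

296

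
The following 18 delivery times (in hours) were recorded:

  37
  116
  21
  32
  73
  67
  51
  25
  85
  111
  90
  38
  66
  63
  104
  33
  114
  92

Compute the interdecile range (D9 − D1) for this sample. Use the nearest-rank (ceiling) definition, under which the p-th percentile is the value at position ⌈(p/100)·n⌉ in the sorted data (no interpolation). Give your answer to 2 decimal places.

Sorted: 21, 25, 32, 33, 37, 38, 51, 63, 66, 67, 73, 85, 90, 92, 104, 111, 114, 116.
n = 18.
P10: rank ⌈10/100·18⌉ = 2 → 25.
P90: rank ⌈90/100·18⌉ = 17 → 114.
Difference: 114 − 25 = 89.

89.00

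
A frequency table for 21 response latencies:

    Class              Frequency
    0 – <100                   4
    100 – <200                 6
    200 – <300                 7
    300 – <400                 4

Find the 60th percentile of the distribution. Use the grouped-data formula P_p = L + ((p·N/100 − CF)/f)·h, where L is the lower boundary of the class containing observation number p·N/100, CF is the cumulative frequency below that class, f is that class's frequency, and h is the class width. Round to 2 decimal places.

N = 21; target position k = 60/100 · 21 = 12.6.
Cumulative frequencies: 4, 10, 17, 21.
Observation 12.6 falls in the class 200 – <300.
L = 200, CF = 10, f = 7, h = 100.
P60 = 200 + ((12.6 − 10)/7)·100 = 200 + 37.1429 = 237.143.

237.14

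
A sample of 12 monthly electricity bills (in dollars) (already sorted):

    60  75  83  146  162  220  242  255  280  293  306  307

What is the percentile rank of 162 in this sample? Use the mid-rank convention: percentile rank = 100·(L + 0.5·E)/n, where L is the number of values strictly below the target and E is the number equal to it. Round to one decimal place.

Count below 162: L = 4; count equal: E = 1; n = 12.
Percentile rank = 100·(4 + 0.5·1)/12 = 100·4.5/12 = 37.5.

37.5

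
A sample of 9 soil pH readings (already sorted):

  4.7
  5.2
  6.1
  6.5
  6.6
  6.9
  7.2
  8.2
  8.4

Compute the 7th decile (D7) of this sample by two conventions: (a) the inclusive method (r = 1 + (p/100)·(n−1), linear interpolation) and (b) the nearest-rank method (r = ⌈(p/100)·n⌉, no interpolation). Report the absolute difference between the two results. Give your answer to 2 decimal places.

n = 9.
(a) r = 6.6; between ranks 6 (6.9) and 7 (7.2): 7.08.
(b) the nearest-rank method: rank 7 → 7.2.
|7.08 − 7.2| = 0.12.

0.12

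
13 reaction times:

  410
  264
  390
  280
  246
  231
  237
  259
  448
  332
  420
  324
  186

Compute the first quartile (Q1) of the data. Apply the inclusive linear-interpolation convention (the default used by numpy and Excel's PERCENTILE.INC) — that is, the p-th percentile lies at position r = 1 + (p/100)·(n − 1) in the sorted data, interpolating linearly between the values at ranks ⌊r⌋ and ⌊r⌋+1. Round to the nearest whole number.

Sorted: 186, 231, 237, 246, 259, 264, 280, 324, 332, 390, 410, 420, 448.
n = 13.
r = 1 + (25/100)·(13 − 1) = 1 + 3 = 4.
r is an integer, so P25 is the value at rank 4: 246.

246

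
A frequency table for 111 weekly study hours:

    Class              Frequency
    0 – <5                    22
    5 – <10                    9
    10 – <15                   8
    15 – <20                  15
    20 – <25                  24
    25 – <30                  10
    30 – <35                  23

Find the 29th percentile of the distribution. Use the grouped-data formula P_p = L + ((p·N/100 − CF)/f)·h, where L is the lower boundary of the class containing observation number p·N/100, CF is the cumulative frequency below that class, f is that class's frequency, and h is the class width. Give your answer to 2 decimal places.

10.74

N = 111; target position k = 29/100 · 111 = 32.19.
Cumulative frequencies: 22, 31, 39, 54, 78, 88, 111.
Observation 32.19 falls in the class 10 – <15.
L = 10, CF = 31, f = 8, h = 5.
P29 = 10 + ((32.19 − 31)/8)·5 = 10 + 0.74375 = 10.7438.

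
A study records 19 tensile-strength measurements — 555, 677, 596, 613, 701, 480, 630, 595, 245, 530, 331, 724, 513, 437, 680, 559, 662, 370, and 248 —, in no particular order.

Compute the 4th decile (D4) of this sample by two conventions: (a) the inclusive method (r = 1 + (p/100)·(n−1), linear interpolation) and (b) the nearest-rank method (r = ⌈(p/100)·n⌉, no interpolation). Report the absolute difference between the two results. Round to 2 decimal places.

Sorted: 245, 248, 331, 370, 437, 480, 513, 530, 555, 559, 595, 596, 613, 630, 662, 677, 680, 701, 724.
n = 19.
(a) r = 8.2; between ranks 8 (530) and 9 (555): 535.
(b) the nearest-rank method: rank 8 → 530.
|535 − 530| = 5.

5.00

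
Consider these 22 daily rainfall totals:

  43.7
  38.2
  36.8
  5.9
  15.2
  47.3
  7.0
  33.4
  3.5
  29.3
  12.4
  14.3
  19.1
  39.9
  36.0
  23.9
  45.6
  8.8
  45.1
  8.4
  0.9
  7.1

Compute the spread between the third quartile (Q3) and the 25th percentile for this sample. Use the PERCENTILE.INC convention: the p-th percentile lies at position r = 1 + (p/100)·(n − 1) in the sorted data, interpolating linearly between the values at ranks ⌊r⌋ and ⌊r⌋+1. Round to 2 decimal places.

29.35

Sorted: 0.9, 3.5, 5.9, 7.0, 7.1, 8.4, 8.8, 12.4, 14.3, 15.2, 19.1, 23.9, 29.3, 33.4, 36.0, 36.8, 38.2, 39.9, 43.7, 45.1, 45.6, 47.3.
n = 22.
P25: r = 6.25; ranks 6–7 are 8.4, 8.8; interpolating gives 8.5.
P75: r = 16.75; ranks 16–17 are 36.8, 38.2; interpolating gives 37.85.
Difference: 37.85 − 8.5 = 29.35.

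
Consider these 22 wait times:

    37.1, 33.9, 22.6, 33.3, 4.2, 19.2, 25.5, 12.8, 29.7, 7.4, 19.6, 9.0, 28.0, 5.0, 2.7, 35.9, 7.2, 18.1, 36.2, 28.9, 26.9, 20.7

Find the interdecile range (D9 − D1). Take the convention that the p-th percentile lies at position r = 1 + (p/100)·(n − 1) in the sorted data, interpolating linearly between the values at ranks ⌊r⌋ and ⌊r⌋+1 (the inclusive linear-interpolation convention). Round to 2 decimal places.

30.48

Sorted: 2.7, 4.2, 5.0, 7.2, 7.4, 9.0, 12.8, 18.1, 19.2, 19.6, 20.7, 22.6, 25.5, 26.9, 28.0, 28.9, 29.7, 33.3, 33.9, 35.9, 36.2, 37.1.
n = 22.
P10: r = 3.1; ranks 3–4 are 5.0, 7.2; interpolating gives 5.22.
P90: r = 19.9; ranks 19–20 are 33.9, 35.9; interpolating gives 35.7.
Difference: 35.7 − 5.22 = 30.48.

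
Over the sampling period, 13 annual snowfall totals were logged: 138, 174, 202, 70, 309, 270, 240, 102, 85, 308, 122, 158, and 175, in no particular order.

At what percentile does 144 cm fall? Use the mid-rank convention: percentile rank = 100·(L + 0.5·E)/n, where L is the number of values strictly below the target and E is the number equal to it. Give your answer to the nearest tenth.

Sorted: 70, 85, 102, 122, 138, 158, 174, 175, 202, 240, 270, 308, 309.
Count below 144: L = 5; count equal: E = 0; n = 13.
Percentile rank = 100·(5 + 0.5·0)/13 = 100·5/13 = 38.46.

38.5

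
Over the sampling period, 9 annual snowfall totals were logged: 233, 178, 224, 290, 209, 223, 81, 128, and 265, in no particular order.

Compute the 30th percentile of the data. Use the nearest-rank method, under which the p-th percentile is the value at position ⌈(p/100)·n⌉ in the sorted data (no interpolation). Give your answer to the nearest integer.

Sorted: 81, 128, 178, 209, 223, 224, 233, 265, 290.
n = 9.
Position = ⌈30/100 · 9⌉ = ⌈2.7⌉ = 3.
The value at rank 3 is 178.

178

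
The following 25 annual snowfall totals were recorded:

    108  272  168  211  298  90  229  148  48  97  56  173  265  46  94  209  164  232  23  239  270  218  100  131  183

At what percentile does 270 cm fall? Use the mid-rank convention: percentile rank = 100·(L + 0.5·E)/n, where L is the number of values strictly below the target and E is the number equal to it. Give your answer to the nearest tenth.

90.0

Sorted: 23, 46, 48, 56, 90, 94, 97, 100, 108, 131, 148, 164, 168, 173, 183, 209, 211, 218, 229, 232, 239, 265, 270, 272, 298.
Count below 270: L = 22; count equal: E = 1; n = 25.
Percentile rank = 100·(22 + 0.5·1)/25 = 100·22.5/25 = 90.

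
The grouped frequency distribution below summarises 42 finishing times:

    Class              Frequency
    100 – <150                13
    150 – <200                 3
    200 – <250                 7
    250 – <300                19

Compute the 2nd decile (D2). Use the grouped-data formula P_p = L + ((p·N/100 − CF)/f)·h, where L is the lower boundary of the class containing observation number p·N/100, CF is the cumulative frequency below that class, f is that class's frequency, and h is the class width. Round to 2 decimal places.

132.31

N = 42; target position k = 20/100 · 42 = 8.4.
Cumulative frequencies: 13, 16, 23, 42.
Observation 8.4 falls in the class 100 – <150.
L = 100, CF = 0, f = 13, h = 50.
P20 = 100 + ((8.4 − 0)/13)·50 = 100 + 32.3077 = 132.308.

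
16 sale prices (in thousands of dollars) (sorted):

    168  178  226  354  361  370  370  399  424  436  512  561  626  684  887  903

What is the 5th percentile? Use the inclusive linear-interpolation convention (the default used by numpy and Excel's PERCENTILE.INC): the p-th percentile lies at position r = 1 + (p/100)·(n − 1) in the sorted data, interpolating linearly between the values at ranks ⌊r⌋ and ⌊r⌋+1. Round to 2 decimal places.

175.50

n = 16.
r = 1 + (5/100)·(16 − 1) = 1 + 0.75 = 1.75.
Rank 1 is 168 and rank 2 is 178.
Interpolate: 168 + 0.75·(178 − 168) = 168 + 0.75·10 = 175.5.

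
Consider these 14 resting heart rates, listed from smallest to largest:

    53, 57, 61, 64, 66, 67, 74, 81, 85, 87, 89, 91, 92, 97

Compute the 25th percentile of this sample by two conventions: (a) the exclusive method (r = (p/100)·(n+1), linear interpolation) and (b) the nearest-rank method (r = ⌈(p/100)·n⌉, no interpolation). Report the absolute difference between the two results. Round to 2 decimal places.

n = 14.
(a) r = 3.75; between ranks 3 (61) and 4 (64): 63.25.
(b) the nearest-rank method: rank 4 → 64.
|63.25 − 64| = 0.75.

0.75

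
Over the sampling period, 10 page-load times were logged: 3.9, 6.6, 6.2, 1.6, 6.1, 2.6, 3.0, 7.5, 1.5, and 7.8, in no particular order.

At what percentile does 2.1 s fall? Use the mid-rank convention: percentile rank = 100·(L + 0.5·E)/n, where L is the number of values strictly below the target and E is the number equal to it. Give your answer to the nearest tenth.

Sorted: 1.5, 1.6, 2.6, 3.0, 3.9, 6.1, 6.2, 6.6, 7.5, 7.8.
Count below 2.1: L = 2; count equal: E = 0; n = 10.
Percentile rank = 100·(2 + 0.5·0)/10 = 100·2/10 = 20.

20.0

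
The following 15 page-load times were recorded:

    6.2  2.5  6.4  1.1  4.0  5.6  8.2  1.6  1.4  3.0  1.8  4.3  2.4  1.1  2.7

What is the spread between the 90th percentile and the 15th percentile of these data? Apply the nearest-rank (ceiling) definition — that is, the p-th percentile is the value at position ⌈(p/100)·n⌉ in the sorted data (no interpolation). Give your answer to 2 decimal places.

5.00

Sorted: 1.1, 1.1, 1.4, 1.6, 1.8, 2.4, 2.5, 2.7, 3.0, 4.0, 4.3, 5.6, 6.2, 6.4, 8.2.
n = 15.
P15: rank ⌈15/100·15⌉ = 3 → 1.4.
P90: rank ⌈90/100·15⌉ = 14 → 6.4.
Difference: 6.4 − 1.4 = 5.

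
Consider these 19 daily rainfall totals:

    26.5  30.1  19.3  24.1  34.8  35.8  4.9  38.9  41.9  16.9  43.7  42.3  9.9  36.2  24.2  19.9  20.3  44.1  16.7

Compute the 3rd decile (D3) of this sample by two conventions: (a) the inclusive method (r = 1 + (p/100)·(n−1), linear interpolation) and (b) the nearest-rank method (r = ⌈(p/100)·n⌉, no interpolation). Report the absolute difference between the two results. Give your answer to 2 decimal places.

Sorted: 4.9, 9.9, 16.7, 16.9, 19.3, 19.9, 20.3, 24.1, 24.2, 26.5, 30.1, 34.8, 35.8, 36.2, 38.9, 41.9, 42.3, 43.7, 44.1.
n = 19.
(a) r = 6.4; between ranks 6 (19.9) and 7 (20.3): 20.06.
(b) the nearest-rank method: rank 6 → 19.9.
|20.06 − 19.9| = 0.16.

0.16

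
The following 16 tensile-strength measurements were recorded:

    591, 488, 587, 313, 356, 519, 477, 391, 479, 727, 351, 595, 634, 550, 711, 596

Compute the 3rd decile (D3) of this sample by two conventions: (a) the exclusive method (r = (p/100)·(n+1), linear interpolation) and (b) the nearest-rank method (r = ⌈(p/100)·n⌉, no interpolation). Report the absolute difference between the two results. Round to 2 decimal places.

Sorted: 313, 351, 356, 391, 477, 479, 488, 519, 550, 587, 591, 595, 596, 634, 711, 727.
n = 16.
(a) r = 5.1; between ranks 5 (477) and 6 (479): 477.2.
(b) the nearest-rank method: rank 5 → 477.
|477.2 − 477| = 0.2.

0.20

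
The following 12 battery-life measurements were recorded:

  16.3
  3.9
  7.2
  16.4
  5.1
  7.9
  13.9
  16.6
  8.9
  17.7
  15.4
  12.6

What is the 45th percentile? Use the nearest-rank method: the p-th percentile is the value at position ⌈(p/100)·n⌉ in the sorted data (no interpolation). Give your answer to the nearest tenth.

Sorted: 3.9, 5.1, 7.2, 7.9, 8.9, 12.6, 13.9, 15.4, 16.3, 16.4, 16.6, 17.7.
n = 12.
Position = ⌈45/100 · 12⌉ = ⌈5.4⌉ = 6.
The value at rank 6 is 12.6.

12.6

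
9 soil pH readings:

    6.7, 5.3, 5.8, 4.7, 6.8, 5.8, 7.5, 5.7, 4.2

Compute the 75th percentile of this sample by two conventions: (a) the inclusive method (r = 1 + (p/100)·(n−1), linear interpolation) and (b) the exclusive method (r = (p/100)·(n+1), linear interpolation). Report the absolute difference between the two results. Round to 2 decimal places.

0.05

Sorted: 4.2, 4.7, 5.3, 5.7, 5.8, 5.8, 6.7, 6.8, 7.5.
n = 9.
(a) r = 7 → value at rank 7 = 6.7.
(b) r = 7.5; between ranks 7 (6.7) and 8 (6.8): 6.75.
|6.7 − 6.75| = 0.05.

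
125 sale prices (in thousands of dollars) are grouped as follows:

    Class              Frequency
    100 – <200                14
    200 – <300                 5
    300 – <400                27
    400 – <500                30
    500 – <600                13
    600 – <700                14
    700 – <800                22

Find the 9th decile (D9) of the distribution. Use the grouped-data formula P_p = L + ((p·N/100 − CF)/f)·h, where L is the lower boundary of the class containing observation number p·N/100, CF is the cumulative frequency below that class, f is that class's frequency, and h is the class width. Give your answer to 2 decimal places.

743.18

N = 125; target position k = 90/100 · 125 = 112.5.
Cumulative frequencies: 14, 19, 46, 76, 89, 103, 125.
Observation 112.5 falls in the class 700 – <800.
L = 700, CF = 103, f = 22, h = 100.
P90 = 700 + ((112.5 − 103)/22)·100 = 700 + 43.1818 = 743.182.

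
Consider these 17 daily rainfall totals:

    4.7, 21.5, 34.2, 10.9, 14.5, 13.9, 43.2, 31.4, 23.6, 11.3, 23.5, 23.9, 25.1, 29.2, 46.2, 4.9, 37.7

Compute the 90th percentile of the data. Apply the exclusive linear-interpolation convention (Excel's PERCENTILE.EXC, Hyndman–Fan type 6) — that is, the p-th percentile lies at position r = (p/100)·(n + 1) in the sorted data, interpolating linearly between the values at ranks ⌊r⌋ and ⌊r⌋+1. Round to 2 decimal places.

43.80

Sorted: 4.7, 4.9, 10.9, 11.3, 13.9, 14.5, 21.5, 23.5, 23.6, 23.9, 25.1, 29.2, 31.4, 34.2, 37.7, 43.2, 46.2.
n = 17.
r = (90/100)·(17 + 1) = 16.2.
Rank 16 is 43.2 and rank 17 is 46.2.
Interpolate: 43.2 + 0.2·(46.2 − 43.2) = 43.2 + 0.2·3 = 43.8.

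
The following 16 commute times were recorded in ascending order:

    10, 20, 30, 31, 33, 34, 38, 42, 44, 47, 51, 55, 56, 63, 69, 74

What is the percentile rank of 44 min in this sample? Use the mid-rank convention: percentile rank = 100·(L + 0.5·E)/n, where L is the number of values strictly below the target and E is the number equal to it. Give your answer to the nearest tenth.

Count below 44: L = 8; count equal: E = 1; n = 16.
Percentile rank = 100·(8 + 0.5·1)/16 = 100·8.5/16 = 53.12.

53.1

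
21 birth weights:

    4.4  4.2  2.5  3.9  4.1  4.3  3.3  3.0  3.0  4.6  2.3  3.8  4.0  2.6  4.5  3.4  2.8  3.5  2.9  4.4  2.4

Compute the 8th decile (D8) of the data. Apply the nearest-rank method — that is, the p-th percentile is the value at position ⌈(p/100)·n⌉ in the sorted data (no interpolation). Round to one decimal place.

4.3

Sorted: 2.3, 2.4, 2.5, 2.6, 2.8, 2.9, 3.0, 3.0, 3.3, 3.4, 3.5, 3.8, 3.9, 4.0, 4.1, 4.2, 4.3, 4.4, 4.4, 4.5, 4.6.
n = 21.
Position = ⌈80/100 · 21⌉ = ⌈16.8⌉ = 17.
The value at rank 17 is 4.3.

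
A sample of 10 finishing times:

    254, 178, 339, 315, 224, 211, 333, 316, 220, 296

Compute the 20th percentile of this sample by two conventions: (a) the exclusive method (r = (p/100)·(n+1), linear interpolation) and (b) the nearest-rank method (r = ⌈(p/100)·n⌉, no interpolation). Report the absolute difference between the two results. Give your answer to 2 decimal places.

1.80

Sorted: 178, 211, 220, 224, 254, 296, 315, 316, 333, 339.
n = 10.
(a) r = 2.2; between ranks 2 (211) and 3 (220): 212.8.
(b) the nearest-rank method: rank 2 → 211.
|212.8 − 211| = 1.8.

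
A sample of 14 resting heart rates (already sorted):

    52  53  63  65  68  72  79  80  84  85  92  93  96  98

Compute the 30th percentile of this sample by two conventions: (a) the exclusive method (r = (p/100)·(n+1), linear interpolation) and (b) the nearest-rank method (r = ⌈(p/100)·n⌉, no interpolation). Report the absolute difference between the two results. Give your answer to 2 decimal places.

1.50

n = 14.
(a) r = 4.5; between ranks 4 (65) and 5 (68): 66.5.
(b) the nearest-rank method: rank 5 → 68.
|66.5 − 68| = 1.5.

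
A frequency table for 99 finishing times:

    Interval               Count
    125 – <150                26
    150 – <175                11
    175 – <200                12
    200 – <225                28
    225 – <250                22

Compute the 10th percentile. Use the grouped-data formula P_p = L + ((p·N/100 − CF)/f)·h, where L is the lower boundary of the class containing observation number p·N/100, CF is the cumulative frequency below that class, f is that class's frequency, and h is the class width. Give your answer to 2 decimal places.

N = 99; target position k = 10/100 · 99 = 9.9.
Cumulative frequencies: 26, 37, 49, 77, 99.
Observation 9.9 falls in the class 125 – <150.
L = 125, CF = 0, f = 26, h = 25.
P10 = 125 + ((9.9 − 0)/26)·25 = 125 + 9.51923 = 134.519.

134.52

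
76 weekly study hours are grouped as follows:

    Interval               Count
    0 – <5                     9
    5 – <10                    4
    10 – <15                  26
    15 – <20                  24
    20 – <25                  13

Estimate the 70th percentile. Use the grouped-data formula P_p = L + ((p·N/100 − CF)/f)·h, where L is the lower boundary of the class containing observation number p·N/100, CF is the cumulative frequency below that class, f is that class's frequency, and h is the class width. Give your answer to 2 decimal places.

N = 76; target position k = 70/100 · 76 = 53.2.
Cumulative frequencies: 9, 13, 39, 63, 76.
Observation 53.2 falls in the class 15 – <20.
L = 15, CF = 39, f = 24, h = 5.
P70 = 15 + ((53.2 − 39)/24)·5 = 15 + 2.95833 = 17.9583.

17.96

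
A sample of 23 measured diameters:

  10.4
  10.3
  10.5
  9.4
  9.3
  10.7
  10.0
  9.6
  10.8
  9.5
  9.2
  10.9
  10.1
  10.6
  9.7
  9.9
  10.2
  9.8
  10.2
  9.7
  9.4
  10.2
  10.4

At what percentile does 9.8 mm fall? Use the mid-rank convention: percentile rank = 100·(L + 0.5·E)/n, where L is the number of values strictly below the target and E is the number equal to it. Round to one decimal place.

Sorted: 9.2, 9.3, 9.4, 9.4, 9.5, 9.6, 9.7, 9.7, 9.8, 9.9, 10.0, 10.1, 10.2, 10.2, 10.2, 10.3, 10.4, 10.4, 10.5, 10.6, 10.7, 10.8, 10.9.
Count below 9.8: L = 8; count equal: E = 1; n = 23.
Percentile rank = 100·(8 + 0.5·1)/23 = 100·8.5/23 = 36.96.

37.0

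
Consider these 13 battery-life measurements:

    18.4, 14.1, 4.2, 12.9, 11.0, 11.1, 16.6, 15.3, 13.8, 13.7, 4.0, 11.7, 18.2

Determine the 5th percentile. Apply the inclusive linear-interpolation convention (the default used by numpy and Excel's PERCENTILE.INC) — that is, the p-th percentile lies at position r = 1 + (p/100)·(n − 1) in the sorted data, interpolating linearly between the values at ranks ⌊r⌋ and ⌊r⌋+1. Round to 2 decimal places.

4.12

Sorted: 4.0, 4.2, 11.0, 11.1, 11.7, 12.9, 13.7, 13.8, 14.1, 15.3, 16.6, 18.2, 18.4.
n = 13.
r = 1 + (5/100)·(13 − 1) = 1 + 0.6 = 1.6.
Rank 1 is 4.0 and rank 2 is 4.2.
Interpolate: 4.0 + 0.6·(4.2 − 4.0) = 4.0 + 0.6·0.2 = 4.12.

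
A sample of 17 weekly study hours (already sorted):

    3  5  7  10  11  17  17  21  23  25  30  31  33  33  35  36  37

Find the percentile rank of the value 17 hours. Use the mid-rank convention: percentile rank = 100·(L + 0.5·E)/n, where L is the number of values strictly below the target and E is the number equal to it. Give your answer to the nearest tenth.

35.3

Count below 17: L = 5; count equal: E = 2; n = 17.
Percentile rank = 100·(5 + 0.5·2)/17 = 100·6/17 = 35.29.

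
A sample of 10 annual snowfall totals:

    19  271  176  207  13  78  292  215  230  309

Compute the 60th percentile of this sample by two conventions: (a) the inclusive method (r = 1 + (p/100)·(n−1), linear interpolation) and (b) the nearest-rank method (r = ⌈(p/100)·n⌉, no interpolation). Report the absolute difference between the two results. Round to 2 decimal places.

Sorted: 13, 19, 78, 176, 207, 215, 230, 271, 292, 309.
n = 10.
(a) r = 6.4; between ranks 6 (215) and 7 (230): 221.
(b) the nearest-rank method: rank 6 → 215.
|221 − 215| = 6.

6.00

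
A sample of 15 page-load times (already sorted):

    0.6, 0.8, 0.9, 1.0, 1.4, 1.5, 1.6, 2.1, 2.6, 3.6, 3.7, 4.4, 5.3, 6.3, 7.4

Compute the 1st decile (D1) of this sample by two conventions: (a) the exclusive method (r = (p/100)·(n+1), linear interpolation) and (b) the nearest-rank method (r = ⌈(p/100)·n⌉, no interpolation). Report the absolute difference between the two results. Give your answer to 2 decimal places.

0.08

n = 15.
(a) r = 1.6; between ranks 1 (0.6) and 2 (0.8): 0.72.
(b) the nearest-rank method: rank 2 → 0.8.
|0.72 − 0.8| = 0.08.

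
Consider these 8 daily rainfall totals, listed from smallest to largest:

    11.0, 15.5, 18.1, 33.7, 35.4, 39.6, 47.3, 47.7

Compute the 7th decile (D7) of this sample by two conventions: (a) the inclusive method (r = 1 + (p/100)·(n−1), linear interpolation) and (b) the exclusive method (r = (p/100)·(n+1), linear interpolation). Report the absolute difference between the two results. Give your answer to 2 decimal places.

n = 8.
(a) r = 5.9; between ranks 5 (35.4) and 6 (39.6): 39.18.
(b) r = 6.3; between ranks 6 (39.6) and 7 (47.3): 41.91.
|39.18 − 41.91| = 2.73.

2.73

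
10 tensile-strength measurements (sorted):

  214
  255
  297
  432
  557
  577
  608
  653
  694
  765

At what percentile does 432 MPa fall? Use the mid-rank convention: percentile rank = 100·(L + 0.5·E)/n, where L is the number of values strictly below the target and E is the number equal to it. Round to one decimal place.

Count below 432: L = 3; count equal: E = 1; n = 10.
Percentile rank = 100·(3 + 0.5·1)/10 = 100·3.5/10 = 35.

35.0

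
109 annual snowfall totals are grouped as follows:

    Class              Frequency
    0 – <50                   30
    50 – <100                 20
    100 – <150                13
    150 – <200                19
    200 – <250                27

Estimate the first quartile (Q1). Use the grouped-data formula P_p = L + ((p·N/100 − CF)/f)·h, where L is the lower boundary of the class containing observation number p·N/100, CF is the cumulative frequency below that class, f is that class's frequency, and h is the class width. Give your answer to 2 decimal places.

45.42

N = 109; target position k = 25/100 · 109 = 27.25.
Cumulative frequencies: 30, 50, 63, 82, 109.
Observation 27.25 falls in the class 0 – <50.
L = 0, CF = 0, f = 30, h = 50.
P25 = 0 + ((27.25 − 0)/30)·50 = 0 + 45.4167 = 45.4167.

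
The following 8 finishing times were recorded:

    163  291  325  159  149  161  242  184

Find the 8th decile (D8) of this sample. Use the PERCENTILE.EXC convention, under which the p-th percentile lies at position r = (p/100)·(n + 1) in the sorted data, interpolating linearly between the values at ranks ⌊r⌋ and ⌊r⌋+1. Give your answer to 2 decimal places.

Sorted: 149, 159, 161, 163, 184, 242, 291, 325.
n = 8.
r = (80/100)·(8 + 1) = 7.2.
Rank 7 is 291 and rank 8 is 325.
Interpolate: 291 + 0.2·(325 − 291) = 291 + 0.2·34 = 297.8.

297.80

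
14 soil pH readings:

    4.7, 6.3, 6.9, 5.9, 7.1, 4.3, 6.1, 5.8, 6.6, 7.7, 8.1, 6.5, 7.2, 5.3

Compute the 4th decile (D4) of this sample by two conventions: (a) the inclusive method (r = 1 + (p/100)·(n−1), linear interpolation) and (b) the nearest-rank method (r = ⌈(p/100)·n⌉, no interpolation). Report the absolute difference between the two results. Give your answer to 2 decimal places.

0.04

Sorted: 4.3, 4.7, 5.3, 5.8, 5.9, 6.1, 6.3, 6.5, 6.6, 6.9, 7.1, 7.2, 7.7, 8.1.
n = 14.
(a) r = 6.2; between ranks 6 (6.1) and 7 (6.3): 6.14.
(b) the nearest-rank method: rank 6 → 6.1.
|6.14 − 6.1| = 0.04.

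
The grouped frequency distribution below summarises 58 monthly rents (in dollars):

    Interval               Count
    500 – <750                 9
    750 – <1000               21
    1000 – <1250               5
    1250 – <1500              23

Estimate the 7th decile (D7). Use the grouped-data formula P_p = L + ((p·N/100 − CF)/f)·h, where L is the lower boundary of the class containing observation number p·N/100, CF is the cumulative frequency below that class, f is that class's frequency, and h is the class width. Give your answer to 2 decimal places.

1310.87

N = 58; target position k = 70/100 · 58 = 40.6.
Cumulative frequencies: 9, 30, 35, 58.
Observation 40.6 falls in the class 1250 – <1500.
L = 1250, CF = 35, f = 23, h = 250.
P70 = 1250 + ((40.6 − 35)/23)·250 = 1250 + 60.8696 = 1310.87.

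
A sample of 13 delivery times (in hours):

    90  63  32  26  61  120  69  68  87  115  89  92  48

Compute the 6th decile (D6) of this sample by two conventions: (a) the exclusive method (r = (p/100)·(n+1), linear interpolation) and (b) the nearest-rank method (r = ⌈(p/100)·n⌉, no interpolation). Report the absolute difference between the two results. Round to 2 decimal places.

Sorted: 26, 32, 48, 61, 63, 68, 69, 87, 89, 90, 92, 115, 120.
n = 13.
(a) r = 8.4; between ranks 8 (87) and 9 (89): 87.8.
(b) the nearest-rank method: rank 8 → 87.
|87.8 − 87| = 0.8.

0.80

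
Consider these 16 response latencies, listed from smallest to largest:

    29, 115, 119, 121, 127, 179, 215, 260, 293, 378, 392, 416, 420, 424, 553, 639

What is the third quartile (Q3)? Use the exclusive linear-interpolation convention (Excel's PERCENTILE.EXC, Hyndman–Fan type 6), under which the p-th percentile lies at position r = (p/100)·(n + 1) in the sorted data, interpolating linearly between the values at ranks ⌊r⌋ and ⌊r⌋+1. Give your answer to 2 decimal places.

419.00

n = 16.
r = (75/100)·(16 + 1) = 12.75.
Rank 12 is 416 and rank 13 is 420.
Interpolate: 416 + 0.75·(420 − 416) = 416 + 0.75·4 = 419.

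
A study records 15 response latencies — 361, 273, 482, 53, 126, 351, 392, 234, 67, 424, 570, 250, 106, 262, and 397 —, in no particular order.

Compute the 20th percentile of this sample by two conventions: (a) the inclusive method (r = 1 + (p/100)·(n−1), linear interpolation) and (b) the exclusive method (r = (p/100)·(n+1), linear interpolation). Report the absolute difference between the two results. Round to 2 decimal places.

Sorted: 53, 67, 106, 126, 234, 250, 262, 273, 351, 361, 392, 397, 424, 482, 570.
n = 15.
(a) r = 3.8; between ranks 3 (106) and 4 (126): 122.
(b) r = 3.2; between ranks 3 (106) and 4 (126): 110.
|122 − 110| = 12.

12.00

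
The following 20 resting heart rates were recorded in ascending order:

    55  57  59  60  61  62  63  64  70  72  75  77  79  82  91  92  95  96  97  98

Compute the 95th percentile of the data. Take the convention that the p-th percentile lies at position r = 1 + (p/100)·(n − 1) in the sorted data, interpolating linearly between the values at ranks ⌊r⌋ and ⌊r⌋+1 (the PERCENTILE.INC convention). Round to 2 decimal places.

97.05

n = 20.
r = 1 + (95/100)·(20 − 1) = 1 + 18.05 = 19.05.
Rank 19 is 97 and rank 20 is 98.
Interpolate: 97 + 0.05·(98 − 97) = 97 + 0.05·1 = 97.05.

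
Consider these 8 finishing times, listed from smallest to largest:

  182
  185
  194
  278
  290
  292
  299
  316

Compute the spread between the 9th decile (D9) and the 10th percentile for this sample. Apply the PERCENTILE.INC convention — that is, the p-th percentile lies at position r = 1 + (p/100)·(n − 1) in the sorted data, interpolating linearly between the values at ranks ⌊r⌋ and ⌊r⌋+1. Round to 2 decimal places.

n = 8.
P10: r = 1.7; ranks 1–2 are 182, 185; interpolating gives 184.1.
P90: r = 7.3; ranks 7–8 are 299, 316; interpolating gives 304.1.
Difference: 304.1 − 184.1 = 120.

120.00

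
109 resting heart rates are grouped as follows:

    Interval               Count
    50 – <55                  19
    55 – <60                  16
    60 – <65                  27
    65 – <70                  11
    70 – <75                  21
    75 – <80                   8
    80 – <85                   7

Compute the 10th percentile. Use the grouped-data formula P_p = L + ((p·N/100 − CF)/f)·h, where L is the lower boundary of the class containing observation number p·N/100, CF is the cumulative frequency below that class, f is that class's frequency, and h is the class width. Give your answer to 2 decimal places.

N = 109; target position k = 10/100 · 109 = 10.9.
Cumulative frequencies: 19, 35, 62, 73, 94, 102, 109.
Observation 10.9 falls in the class 50 – <55.
L = 50, CF = 0, f = 19, h = 5.
P10 = 50 + ((10.9 − 0)/19)·5 = 50 + 2.86842 = 52.8684.

52.87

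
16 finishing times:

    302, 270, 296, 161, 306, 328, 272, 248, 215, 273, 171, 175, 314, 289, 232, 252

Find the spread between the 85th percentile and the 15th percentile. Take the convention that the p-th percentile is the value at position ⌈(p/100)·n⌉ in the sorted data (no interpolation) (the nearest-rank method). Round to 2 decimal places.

131.00

Sorted: 161, 171, 175, 215, 232, 248, 252, 270, 272, 273, 289, 296, 302, 306, 314, 328.
n = 16.
P15: rank ⌈15/100·16⌉ = 3 → 175.
P85: rank ⌈85/100·16⌉ = 14 → 306.
Difference: 306 − 175 = 131.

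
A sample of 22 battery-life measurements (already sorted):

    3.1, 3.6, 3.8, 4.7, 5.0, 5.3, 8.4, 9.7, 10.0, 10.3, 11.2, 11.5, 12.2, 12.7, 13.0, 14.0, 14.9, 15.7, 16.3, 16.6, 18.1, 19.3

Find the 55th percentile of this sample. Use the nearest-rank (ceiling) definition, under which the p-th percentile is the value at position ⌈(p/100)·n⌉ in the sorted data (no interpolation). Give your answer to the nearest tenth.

12.2

n = 22.
Position = ⌈55/100 · 22⌉ = ⌈12.1⌉ = 13.
The value at rank 13 is 12.2.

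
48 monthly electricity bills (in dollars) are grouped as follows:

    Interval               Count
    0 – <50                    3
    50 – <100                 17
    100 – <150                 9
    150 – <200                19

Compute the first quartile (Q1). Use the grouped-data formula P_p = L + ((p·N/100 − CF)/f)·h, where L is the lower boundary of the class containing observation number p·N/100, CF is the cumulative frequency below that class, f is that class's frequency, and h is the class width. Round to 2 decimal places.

76.47

N = 48; target position k = 25/100 · 48 = 12.
Cumulative frequencies: 3, 20, 29, 48.
Observation 12 falls in the class 50 – <100.
L = 50, CF = 3, f = 17, h = 50.
P25 = 50 + ((12 − 3)/17)·50 = 50 + 26.4706 = 76.4706.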